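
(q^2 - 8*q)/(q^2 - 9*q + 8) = q/(q - 1)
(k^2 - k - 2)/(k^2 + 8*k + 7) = (k - 2)/(k + 7)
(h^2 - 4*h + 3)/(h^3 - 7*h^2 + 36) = (h - 1)/(h^2 - 4*h - 12)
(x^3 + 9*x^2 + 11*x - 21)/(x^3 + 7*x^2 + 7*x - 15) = (x + 7)/(x + 5)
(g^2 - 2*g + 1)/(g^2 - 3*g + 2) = (g - 1)/(g - 2)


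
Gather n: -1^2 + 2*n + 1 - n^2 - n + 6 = -n^2 + n + 6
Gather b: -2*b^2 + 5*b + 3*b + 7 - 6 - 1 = -2*b^2 + 8*b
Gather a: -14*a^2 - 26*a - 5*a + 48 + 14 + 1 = -14*a^2 - 31*a + 63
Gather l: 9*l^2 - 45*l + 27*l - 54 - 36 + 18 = 9*l^2 - 18*l - 72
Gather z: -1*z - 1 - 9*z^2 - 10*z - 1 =-9*z^2 - 11*z - 2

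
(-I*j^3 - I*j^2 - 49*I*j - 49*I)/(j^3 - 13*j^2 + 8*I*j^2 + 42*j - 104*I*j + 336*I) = I*(-j^3 - j^2 - 49*j - 49)/(j^3 + j^2*(-13 + 8*I) + 2*j*(21 - 52*I) + 336*I)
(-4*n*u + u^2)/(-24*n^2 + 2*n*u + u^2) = u/(6*n + u)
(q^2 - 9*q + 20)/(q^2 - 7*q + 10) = (q - 4)/(q - 2)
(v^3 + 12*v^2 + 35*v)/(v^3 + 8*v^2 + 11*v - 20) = v*(v + 7)/(v^2 + 3*v - 4)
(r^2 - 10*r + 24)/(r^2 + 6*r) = (r^2 - 10*r + 24)/(r*(r + 6))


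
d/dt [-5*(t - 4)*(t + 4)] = -10*t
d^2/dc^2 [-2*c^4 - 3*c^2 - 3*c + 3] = -24*c^2 - 6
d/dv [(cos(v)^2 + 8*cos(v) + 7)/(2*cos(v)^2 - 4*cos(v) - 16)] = 5*(cos(v)^2 + 3*cos(v) + 5)*sin(v)/((cos(v) - 4)^2*(cos(v) + 2)^2)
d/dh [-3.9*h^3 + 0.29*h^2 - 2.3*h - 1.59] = -11.7*h^2 + 0.58*h - 2.3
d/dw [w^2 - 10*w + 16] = 2*w - 10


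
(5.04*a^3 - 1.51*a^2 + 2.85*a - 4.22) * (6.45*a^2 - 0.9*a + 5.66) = 32.508*a^5 - 14.2755*a^4 + 48.2679*a^3 - 38.3306*a^2 + 19.929*a - 23.8852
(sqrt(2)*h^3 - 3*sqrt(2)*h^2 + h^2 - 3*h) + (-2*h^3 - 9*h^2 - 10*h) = -2*h^3 + sqrt(2)*h^3 - 8*h^2 - 3*sqrt(2)*h^2 - 13*h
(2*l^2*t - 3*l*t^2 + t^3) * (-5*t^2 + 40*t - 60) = -10*l^2*t^3 + 80*l^2*t^2 - 120*l^2*t + 15*l*t^4 - 120*l*t^3 + 180*l*t^2 - 5*t^5 + 40*t^4 - 60*t^3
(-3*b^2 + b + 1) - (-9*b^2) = 6*b^2 + b + 1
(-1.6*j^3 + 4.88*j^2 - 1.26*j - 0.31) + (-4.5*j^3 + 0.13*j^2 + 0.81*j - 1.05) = -6.1*j^3 + 5.01*j^2 - 0.45*j - 1.36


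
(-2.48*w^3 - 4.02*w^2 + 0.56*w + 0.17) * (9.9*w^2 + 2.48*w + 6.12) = -24.552*w^5 - 45.9484*w^4 - 19.6032*w^3 - 21.5306*w^2 + 3.8488*w + 1.0404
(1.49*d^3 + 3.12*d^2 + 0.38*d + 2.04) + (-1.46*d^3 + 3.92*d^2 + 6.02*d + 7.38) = 0.03*d^3 + 7.04*d^2 + 6.4*d + 9.42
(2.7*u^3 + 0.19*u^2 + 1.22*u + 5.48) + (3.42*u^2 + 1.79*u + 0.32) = 2.7*u^3 + 3.61*u^2 + 3.01*u + 5.8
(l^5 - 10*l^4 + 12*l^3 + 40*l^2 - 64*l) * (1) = l^5 - 10*l^4 + 12*l^3 + 40*l^2 - 64*l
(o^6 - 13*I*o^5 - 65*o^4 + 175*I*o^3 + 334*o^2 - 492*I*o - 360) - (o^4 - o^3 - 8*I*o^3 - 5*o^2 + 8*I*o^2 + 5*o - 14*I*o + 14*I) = o^6 - 13*I*o^5 - 66*o^4 + o^3 + 183*I*o^3 + 339*o^2 - 8*I*o^2 - 5*o - 478*I*o - 360 - 14*I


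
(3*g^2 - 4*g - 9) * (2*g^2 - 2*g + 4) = 6*g^4 - 14*g^3 + 2*g^2 + 2*g - 36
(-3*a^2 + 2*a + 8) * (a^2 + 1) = -3*a^4 + 2*a^3 + 5*a^2 + 2*a + 8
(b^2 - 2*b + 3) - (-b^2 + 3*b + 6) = 2*b^2 - 5*b - 3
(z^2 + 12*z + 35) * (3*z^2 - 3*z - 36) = 3*z^4 + 33*z^3 + 33*z^2 - 537*z - 1260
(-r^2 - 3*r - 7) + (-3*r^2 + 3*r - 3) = -4*r^2 - 10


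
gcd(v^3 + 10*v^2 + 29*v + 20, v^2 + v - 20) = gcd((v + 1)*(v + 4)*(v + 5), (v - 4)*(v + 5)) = v + 5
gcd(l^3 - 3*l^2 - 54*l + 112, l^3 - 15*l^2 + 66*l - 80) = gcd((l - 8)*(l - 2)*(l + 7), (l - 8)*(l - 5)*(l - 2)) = l^2 - 10*l + 16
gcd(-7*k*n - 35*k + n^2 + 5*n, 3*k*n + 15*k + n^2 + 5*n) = n + 5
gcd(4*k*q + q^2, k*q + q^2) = q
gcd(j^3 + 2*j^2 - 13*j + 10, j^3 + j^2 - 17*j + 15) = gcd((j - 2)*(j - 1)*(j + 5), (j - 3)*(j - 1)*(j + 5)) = j^2 + 4*j - 5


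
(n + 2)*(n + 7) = n^2 + 9*n + 14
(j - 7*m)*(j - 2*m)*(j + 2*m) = j^3 - 7*j^2*m - 4*j*m^2 + 28*m^3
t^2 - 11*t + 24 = (t - 8)*(t - 3)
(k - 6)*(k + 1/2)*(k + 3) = k^3 - 5*k^2/2 - 39*k/2 - 9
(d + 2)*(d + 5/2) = d^2 + 9*d/2 + 5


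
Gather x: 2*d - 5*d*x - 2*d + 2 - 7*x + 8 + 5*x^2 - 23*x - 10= 5*x^2 + x*(-5*d - 30)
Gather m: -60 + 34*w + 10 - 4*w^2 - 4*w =-4*w^2 + 30*w - 50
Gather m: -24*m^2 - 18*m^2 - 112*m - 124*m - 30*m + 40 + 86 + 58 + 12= -42*m^2 - 266*m + 196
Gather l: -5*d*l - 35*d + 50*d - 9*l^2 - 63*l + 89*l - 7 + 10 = 15*d - 9*l^2 + l*(26 - 5*d) + 3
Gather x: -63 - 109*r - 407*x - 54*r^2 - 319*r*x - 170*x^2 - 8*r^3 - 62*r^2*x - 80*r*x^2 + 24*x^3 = -8*r^3 - 54*r^2 - 109*r + 24*x^3 + x^2*(-80*r - 170) + x*(-62*r^2 - 319*r - 407) - 63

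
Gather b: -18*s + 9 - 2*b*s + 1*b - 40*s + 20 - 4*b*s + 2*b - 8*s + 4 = b*(3 - 6*s) - 66*s + 33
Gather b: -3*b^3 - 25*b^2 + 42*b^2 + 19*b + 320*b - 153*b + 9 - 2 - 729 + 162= -3*b^3 + 17*b^2 + 186*b - 560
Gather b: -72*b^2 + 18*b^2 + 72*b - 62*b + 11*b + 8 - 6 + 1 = -54*b^2 + 21*b + 3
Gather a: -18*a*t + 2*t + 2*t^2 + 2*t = -18*a*t + 2*t^2 + 4*t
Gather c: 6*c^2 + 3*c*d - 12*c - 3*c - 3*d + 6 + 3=6*c^2 + c*(3*d - 15) - 3*d + 9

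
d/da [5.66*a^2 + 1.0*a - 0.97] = 11.32*a + 1.0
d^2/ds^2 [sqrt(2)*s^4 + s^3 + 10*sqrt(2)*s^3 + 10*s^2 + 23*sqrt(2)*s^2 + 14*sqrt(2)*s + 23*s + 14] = 12*sqrt(2)*s^2 + 6*s + 60*sqrt(2)*s + 20 + 46*sqrt(2)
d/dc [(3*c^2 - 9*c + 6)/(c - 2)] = 3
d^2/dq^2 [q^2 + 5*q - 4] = 2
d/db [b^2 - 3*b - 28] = 2*b - 3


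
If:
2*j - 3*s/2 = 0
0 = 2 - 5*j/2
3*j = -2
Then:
No Solution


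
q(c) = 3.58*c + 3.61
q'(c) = 3.58000000000000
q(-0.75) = 0.92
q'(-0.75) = 3.58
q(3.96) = 17.79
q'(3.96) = 3.58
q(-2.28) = -4.55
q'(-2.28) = 3.58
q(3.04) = 14.49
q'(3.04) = 3.58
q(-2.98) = -7.06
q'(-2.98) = 3.58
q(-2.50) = -5.34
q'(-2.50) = 3.58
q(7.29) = 29.71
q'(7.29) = 3.58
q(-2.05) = -3.73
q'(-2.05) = 3.58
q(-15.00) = -50.09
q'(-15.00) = 3.58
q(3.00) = 14.35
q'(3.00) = 3.58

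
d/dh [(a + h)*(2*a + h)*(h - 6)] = 2*a^2 + 6*a*h - 18*a + 3*h^2 - 12*h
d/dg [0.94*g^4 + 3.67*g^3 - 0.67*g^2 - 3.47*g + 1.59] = 3.76*g^3 + 11.01*g^2 - 1.34*g - 3.47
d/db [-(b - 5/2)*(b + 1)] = 3/2 - 2*b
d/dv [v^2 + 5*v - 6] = 2*v + 5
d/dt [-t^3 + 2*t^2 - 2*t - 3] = -3*t^2 + 4*t - 2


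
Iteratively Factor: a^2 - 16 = (a - 4)*(a + 4)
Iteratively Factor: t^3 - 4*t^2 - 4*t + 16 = (t - 4)*(t^2 - 4) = (t - 4)*(t - 2)*(t + 2)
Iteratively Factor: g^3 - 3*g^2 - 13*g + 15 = (g - 1)*(g^2 - 2*g - 15) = (g - 5)*(g - 1)*(g + 3)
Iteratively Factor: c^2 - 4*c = (c - 4)*(c)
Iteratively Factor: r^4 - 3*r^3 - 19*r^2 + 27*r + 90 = (r + 3)*(r^3 - 6*r^2 - r + 30) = (r - 3)*(r + 3)*(r^2 - 3*r - 10) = (r - 5)*(r - 3)*(r + 3)*(r + 2)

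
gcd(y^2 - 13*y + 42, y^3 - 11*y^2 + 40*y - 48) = 1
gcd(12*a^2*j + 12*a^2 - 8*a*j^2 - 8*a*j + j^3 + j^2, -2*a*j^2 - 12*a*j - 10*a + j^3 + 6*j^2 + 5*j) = 2*a*j + 2*a - j^2 - j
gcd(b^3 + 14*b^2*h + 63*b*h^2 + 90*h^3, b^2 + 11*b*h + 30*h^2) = b^2 + 11*b*h + 30*h^2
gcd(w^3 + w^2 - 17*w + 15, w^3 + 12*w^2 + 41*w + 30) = w + 5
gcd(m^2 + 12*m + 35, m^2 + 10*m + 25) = m + 5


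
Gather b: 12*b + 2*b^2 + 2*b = 2*b^2 + 14*b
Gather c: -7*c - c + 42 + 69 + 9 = 120 - 8*c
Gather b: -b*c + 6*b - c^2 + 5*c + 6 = b*(6 - c) - c^2 + 5*c + 6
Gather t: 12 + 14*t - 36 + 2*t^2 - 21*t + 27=2*t^2 - 7*t + 3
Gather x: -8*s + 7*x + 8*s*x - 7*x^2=-8*s - 7*x^2 + x*(8*s + 7)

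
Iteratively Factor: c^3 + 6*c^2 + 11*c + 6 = (c + 2)*(c^2 + 4*c + 3) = (c + 2)*(c + 3)*(c + 1)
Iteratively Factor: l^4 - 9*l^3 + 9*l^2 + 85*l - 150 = (l - 2)*(l^3 - 7*l^2 - 5*l + 75) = (l - 5)*(l - 2)*(l^2 - 2*l - 15) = (l - 5)^2*(l - 2)*(l + 3)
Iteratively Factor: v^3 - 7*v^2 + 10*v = (v)*(v^2 - 7*v + 10) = v*(v - 2)*(v - 5)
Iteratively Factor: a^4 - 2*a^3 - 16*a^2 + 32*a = (a - 4)*(a^3 + 2*a^2 - 8*a) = (a - 4)*(a + 4)*(a^2 - 2*a) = a*(a - 4)*(a + 4)*(a - 2)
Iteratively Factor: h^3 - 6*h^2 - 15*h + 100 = (h + 4)*(h^2 - 10*h + 25) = (h - 5)*(h + 4)*(h - 5)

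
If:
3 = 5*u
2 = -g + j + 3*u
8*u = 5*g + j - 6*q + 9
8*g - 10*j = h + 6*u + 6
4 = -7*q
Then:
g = -137/105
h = -944/105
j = -116/105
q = -4/7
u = 3/5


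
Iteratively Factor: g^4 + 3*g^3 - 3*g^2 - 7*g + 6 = (g + 3)*(g^3 - 3*g + 2) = (g + 2)*(g + 3)*(g^2 - 2*g + 1) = (g - 1)*(g + 2)*(g + 3)*(g - 1)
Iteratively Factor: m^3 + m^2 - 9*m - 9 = (m + 3)*(m^2 - 2*m - 3) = (m + 1)*(m + 3)*(m - 3)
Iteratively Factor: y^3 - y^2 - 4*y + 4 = (y - 1)*(y^2 - 4) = (y - 2)*(y - 1)*(y + 2)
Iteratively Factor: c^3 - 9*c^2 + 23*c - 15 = (c - 5)*(c^2 - 4*c + 3) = (c - 5)*(c - 1)*(c - 3)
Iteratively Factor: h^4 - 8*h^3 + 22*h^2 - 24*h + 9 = (h - 3)*(h^3 - 5*h^2 + 7*h - 3) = (h - 3)*(h - 1)*(h^2 - 4*h + 3) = (h - 3)*(h - 1)^2*(h - 3)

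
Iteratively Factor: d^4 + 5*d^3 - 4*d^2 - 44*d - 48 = (d + 4)*(d^3 + d^2 - 8*d - 12) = (d + 2)*(d + 4)*(d^2 - d - 6) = (d + 2)^2*(d + 4)*(d - 3)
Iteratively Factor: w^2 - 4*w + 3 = (w - 1)*(w - 3)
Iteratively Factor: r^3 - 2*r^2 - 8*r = (r)*(r^2 - 2*r - 8) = r*(r + 2)*(r - 4)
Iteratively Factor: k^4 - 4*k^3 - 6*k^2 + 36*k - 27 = (k + 3)*(k^3 - 7*k^2 + 15*k - 9) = (k - 3)*(k + 3)*(k^2 - 4*k + 3) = (k - 3)*(k - 1)*(k + 3)*(k - 3)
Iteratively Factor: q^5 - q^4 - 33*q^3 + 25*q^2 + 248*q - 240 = (q - 3)*(q^4 + 2*q^3 - 27*q^2 - 56*q + 80) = (q - 3)*(q + 4)*(q^3 - 2*q^2 - 19*q + 20) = (q - 3)*(q + 4)^2*(q^2 - 6*q + 5) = (q - 5)*(q - 3)*(q + 4)^2*(q - 1)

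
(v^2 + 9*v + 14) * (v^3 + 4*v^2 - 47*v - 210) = v^5 + 13*v^4 + 3*v^3 - 577*v^2 - 2548*v - 2940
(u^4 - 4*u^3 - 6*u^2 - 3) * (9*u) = 9*u^5 - 36*u^4 - 54*u^3 - 27*u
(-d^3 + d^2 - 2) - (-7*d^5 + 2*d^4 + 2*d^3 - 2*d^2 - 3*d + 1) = 7*d^5 - 2*d^4 - 3*d^3 + 3*d^2 + 3*d - 3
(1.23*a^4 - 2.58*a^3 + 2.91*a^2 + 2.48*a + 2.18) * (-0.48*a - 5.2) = -0.5904*a^5 - 5.1576*a^4 + 12.0192*a^3 - 16.3224*a^2 - 13.9424*a - 11.336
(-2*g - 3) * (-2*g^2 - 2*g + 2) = 4*g^3 + 10*g^2 + 2*g - 6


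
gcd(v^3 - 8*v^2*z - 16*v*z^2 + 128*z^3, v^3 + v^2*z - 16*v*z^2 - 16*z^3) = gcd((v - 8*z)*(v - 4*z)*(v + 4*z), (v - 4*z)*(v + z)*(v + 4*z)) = -v^2 + 16*z^2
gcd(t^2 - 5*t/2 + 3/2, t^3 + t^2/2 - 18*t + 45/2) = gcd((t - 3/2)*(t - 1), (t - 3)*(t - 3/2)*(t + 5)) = t - 3/2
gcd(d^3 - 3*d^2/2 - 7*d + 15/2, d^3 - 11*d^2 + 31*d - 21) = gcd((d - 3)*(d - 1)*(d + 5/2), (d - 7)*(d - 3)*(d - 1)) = d^2 - 4*d + 3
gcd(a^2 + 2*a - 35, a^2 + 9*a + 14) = a + 7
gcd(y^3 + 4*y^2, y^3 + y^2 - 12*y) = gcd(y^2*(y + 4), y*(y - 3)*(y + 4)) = y^2 + 4*y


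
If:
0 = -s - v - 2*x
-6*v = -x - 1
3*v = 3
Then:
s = -11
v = 1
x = 5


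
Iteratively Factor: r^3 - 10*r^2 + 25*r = (r - 5)*(r^2 - 5*r) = r*(r - 5)*(r - 5)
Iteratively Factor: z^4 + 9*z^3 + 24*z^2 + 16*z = (z + 4)*(z^3 + 5*z^2 + 4*z) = (z + 1)*(z + 4)*(z^2 + 4*z) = z*(z + 1)*(z + 4)*(z + 4)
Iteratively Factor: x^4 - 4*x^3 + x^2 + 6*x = (x)*(x^3 - 4*x^2 + x + 6) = x*(x - 2)*(x^2 - 2*x - 3) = x*(x - 3)*(x - 2)*(x + 1)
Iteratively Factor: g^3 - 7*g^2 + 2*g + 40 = (g - 4)*(g^2 - 3*g - 10) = (g - 4)*(g + 2)*(g - 5)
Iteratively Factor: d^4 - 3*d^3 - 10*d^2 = (d - 5)*(d^3 + 2*d^2) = (d - 5)*(d + 2)*(d^2) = d*(d - 5)*(d + 2)*(d)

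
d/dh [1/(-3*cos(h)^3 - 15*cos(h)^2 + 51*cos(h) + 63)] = (-3*cos(h)^2 - 10*cos(h) + 17)*sin(h)/(3*(cos(h)^3 + 5*cos(h)^2 - 17*cos(h) - 21)^2)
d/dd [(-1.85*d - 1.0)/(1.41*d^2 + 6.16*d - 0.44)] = (2.6085*d^2 + 2.82*d + 6.974)/(1.9881*d^4 + 17.3712*d^3 + 36.7048*d^2 - 5.4208*d + 0.1936)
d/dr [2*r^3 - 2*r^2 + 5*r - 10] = 6*r^2 - 4*r + 5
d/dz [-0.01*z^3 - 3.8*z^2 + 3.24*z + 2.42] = -0.03*z^2 - 7.6*z + 3.24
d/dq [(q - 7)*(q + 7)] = 2*q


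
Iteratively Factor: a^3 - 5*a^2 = (a - 5)*(a^2) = a*(a - 5)*(a)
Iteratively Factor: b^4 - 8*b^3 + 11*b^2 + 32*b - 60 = (b - 3)*(b^3 - 5*b^2 - 4*b + 20) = (b - 3)*(b - 2)*(b^2 - 3*b - 10) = (b - 5)*(b - 3)*(b - 2)*(b + 2)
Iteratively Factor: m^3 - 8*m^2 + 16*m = (m - 4)*(m^2 - 4*m) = (m - 4)^2*(m)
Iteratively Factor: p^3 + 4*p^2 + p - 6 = (p + 3)*(p^2 + p - 2) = (p - 1)*(p + 3)*(p + 2)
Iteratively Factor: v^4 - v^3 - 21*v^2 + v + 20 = (v + 1)*(v^3 - 2*v^2 - 19*v + 20) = (v - 1)*(v + 1)*(v^2 - v - 20) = (v - 5)*(v - 1)*(v + 1)*(v + 4)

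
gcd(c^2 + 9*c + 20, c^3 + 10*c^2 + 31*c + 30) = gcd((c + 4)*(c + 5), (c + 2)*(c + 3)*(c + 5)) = c + 5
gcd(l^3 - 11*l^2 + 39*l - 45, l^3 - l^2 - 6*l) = l - 3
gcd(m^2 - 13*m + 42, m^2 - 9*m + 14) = m - 7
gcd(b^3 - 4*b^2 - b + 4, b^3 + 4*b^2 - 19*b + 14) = b - 1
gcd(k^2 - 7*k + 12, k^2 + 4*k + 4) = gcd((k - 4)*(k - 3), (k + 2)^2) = 1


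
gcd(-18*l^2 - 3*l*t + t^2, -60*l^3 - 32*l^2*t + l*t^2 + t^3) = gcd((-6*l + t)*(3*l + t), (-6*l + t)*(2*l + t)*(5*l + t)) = -6*l + t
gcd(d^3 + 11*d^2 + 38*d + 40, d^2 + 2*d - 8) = d + 4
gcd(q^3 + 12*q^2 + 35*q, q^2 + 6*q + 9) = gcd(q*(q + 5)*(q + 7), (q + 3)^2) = 1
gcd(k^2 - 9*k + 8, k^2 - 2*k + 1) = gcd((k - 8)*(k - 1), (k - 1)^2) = k - 1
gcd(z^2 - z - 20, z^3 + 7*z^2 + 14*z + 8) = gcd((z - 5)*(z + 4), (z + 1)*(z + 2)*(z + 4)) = z + 4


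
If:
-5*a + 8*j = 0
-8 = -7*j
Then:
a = 64/35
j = 8/7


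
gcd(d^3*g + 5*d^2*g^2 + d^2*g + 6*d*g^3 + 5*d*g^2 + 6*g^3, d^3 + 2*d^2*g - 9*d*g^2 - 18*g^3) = d^2 + 5*d*g + 6*g^2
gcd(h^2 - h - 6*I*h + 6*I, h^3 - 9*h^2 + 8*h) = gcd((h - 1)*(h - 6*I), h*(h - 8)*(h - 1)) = h - 1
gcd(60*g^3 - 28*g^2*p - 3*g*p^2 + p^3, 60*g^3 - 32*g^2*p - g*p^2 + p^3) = -2*g + p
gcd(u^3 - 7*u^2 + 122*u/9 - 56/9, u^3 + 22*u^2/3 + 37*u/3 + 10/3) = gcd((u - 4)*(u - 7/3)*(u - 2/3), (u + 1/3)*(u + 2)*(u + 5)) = 1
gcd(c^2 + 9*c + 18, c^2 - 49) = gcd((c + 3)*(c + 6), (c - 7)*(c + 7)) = 1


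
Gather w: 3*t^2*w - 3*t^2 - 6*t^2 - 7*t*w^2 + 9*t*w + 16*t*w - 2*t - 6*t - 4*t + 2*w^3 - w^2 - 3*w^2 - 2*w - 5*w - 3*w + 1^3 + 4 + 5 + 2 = -9*t^2 - 12*t + 2*w^3 + w^2*(-7*t - 4) + w*(3*t^2 + 25*t - 10) + 12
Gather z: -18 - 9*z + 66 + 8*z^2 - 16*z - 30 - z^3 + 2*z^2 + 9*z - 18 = -z^3 + 10*z^2 - 16*z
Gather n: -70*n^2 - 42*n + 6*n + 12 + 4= -70*n^2 - 36*n + 16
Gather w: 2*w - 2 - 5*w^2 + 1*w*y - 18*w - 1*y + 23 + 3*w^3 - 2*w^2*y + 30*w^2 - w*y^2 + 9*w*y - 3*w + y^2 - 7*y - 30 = 3*w^3 + w^2*(25 - 2*y) + w*(-y^2 + 10*y - 19) + y^2 - 8*y - 9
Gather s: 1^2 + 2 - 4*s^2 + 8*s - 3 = -4*s^2 + 8*s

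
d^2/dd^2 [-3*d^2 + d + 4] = -6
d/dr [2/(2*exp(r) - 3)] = -4*exp(r)/(2*exp(r) - 3)^2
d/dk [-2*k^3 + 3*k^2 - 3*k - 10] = -6*k^2 + 6*k - 3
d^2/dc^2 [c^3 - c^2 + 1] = 6*c - 2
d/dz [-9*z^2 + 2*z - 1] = 2 - 18*z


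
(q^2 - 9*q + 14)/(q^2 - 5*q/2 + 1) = 2*(q - 7)/(2*q - 1)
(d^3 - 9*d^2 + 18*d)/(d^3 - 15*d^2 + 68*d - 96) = d*(d - 6)/(d^2 - 12*d + 32)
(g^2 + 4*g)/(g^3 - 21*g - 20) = g/(g^2 - 4*g - 5)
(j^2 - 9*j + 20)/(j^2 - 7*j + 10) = (j - 4)/(j - 2)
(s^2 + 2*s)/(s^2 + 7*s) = (s + 2)/(s + 7)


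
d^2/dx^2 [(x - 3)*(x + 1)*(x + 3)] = 6*x + 2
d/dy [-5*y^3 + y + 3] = 1 - 15*y^2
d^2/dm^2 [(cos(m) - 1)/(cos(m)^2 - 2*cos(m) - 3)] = (-cos(m)^4 + 3*cos(m)^3 - 25*cos(m)^2 + 41*cos(m) - 26)/(cos(m)^5 - 7*cos(m)^4 + 10*cos(m)^3 + 18*cos(m)^2 - 27*cos(m) - 27)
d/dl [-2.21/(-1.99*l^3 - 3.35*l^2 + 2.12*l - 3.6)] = (-13.1937*l^2 - 14.807*l + 4.6852)/(1.99*l^3 + 3.35*l^2 - 2.12*l + 3.6)^2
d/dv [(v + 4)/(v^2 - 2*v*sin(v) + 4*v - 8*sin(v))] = (2*cos(v) - 1)/(v - 2*sin(v))^2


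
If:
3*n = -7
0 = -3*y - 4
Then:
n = -7/3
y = -4/3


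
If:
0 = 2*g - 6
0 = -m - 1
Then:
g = 3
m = -1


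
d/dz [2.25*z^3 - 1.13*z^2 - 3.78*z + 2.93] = 6.75*z^2 - 2.26*z - 3.78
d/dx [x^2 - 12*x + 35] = 2*x - 12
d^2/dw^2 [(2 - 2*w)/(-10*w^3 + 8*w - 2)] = 2*((w - 1)*(15*w^2 - 4)^2 + (-15*w^2 - 15*w*(w - 1) + 4)*(5*w^3 - 4*w + 1))/(5*w^3 - 4*w + 1)^3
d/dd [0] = 0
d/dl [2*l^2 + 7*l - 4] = 4*l + 7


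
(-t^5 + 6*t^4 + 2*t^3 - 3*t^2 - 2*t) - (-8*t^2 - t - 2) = -t^5 + 6*t^4 + 2*t^3 + 5*t^2 - t + 2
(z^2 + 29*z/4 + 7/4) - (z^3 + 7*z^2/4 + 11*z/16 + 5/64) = -z^3 - 3*z^2/4 + 105*z/16 + 107/64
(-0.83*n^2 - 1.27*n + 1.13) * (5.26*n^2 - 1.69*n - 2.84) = -4.3658*n^4 - 5.2775*n^3 + 10.4473*n^2 + 1.6971*n - 3.2092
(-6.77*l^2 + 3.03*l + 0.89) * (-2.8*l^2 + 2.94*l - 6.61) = 18.956*l^4 - 28.3878*l^3 + 51.1659*l^2 - 17.4117*l - 5.8829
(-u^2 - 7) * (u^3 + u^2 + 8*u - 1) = -u^5 - u^4 - 15*u^3 - 6*u^2 - 56*u + 7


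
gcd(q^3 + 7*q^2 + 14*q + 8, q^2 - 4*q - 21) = 1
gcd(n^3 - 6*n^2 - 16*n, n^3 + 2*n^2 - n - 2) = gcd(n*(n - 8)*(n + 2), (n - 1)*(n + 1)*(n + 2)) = n + 2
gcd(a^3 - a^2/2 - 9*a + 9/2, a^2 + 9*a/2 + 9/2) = a + 3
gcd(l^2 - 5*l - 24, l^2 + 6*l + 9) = l + 3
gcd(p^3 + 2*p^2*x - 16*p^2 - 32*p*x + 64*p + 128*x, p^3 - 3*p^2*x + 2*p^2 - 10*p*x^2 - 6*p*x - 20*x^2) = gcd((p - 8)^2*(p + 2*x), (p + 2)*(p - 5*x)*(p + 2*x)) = p + 2*x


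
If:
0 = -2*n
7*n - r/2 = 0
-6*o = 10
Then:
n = 0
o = -5/3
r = 0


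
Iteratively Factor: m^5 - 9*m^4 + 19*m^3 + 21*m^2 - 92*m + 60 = (m - 5)*(m^4 - 4*m^3 - m^2 + 16*m - 12) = (m - 5)*(m - 3)*(m^3 - m^2 - 4*m + 4) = (m - 5)*(m - 3)*(m - 2)*(m^2 + m - 2) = (m - 5)*(m - 3)*(m - 2)*(m + 2)*(m - 1)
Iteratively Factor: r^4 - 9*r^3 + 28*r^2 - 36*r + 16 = (r - 4)*(r^3 - 5*r^2 + 8*r - 4) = (r - 4)*(r - 1)*(r^2 - 4*r + 4) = (r - 4)*(r - 2)*(r - 1)*(r - 2)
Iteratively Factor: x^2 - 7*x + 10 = (x - 5)*(x - 2)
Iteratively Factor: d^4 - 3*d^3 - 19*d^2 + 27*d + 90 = (d + 2)*(d^3 - 5*d^2 - 9*d + 45) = (d + 2)*(d + 3)*(d^2 - 8*d + 15) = (d - 3)*(d + 2)*(d + 3)*(d - 5)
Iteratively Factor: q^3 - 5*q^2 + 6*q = (q)*(q^2 - 5*q + 6) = q*(q - 3)*(q - 2)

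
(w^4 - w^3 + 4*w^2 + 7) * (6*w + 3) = 6*w^5 - 3*w^4 + 21*w^3 + 12*w^2 + 42*w + 21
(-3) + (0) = -3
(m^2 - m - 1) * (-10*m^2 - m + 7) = -10*m^4 + 9*m^3 + 18*m^2 - 6*m - 7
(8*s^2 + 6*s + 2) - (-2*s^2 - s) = 10*s^2 + 7*s + 2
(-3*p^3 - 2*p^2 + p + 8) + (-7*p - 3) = -3*p^3 - 2*p^2 - 6*p + 5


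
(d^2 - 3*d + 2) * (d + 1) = d^3 - 2*d^2 - d + 2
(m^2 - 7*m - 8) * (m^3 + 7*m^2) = m^5 - 57*m^3 - 56*m^2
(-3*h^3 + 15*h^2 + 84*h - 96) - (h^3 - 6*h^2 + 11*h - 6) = -4*h^3 + 21*h^2 + 73*h - 90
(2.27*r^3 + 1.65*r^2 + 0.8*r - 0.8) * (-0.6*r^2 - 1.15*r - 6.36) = -1.362*r^5 - 3.6005*r^4 - 16.8147*r^3 - 10.934*r^2 - 4.168*r + 5.088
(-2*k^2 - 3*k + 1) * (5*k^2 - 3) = -10*k^4 - 15*k^3 + 11*k^2 + 9*k - 3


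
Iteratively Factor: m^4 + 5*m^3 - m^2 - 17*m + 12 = (m + 3)*(m^3 + 2*m^2 - 7*m + 4) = (m + 3)*(m + 4)*(m^2 - 2*m + 1) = (m - 1)*(m + 3)*(m + 4)*(m - 1)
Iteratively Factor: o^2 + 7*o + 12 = (o + 4)*(o + 3)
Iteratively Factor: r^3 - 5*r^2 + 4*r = (r - 4)*(r^2 - r) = r*(r - 4)*(r - 1)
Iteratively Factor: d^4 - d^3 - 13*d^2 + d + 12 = (d + 3)*(d^3 - 4*d^2 - d + 4) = (d + 1)*(d + 3)*(d^2 - 5*d + 4) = (d - 4)*(d + 1)*(d + 3)*(d - 1)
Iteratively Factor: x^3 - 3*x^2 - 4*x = (x + 1)*(x^2 - 4*x) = x*(x + 1)*(x - 4)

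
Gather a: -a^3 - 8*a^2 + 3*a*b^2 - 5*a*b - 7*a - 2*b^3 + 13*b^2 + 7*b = -a^3 - 8*a^2 + a*(3*b^2 - 5*b - 7) - 2*b^3 + 13*b^2 + 7*b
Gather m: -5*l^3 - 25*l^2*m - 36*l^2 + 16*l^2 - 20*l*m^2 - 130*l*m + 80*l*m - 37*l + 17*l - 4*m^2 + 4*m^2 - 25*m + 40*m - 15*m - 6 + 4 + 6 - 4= -5*l^3 - 20*l^2 - 20*l*m^2 - 20*l + m*(-25*l^2 - 50*l)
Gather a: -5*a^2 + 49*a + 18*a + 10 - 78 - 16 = -5*a^2 + 67*a - 84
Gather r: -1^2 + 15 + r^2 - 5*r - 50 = r^2 - 5*r - 36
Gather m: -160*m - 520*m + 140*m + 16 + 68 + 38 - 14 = 108 - 540*m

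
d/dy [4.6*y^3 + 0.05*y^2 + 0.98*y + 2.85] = 13.8*y^2 + 0.1*y + 0.98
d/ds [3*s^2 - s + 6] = 6*s - 1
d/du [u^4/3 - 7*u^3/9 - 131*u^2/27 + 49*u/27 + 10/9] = 4*u^3/3 - 7*u^2/3 - 262*u/27 + 49/27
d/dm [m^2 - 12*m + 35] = 2*m - 12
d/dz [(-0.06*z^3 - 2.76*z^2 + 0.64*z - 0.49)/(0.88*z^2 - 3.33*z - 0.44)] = (-0.0528*z^4 + 0.3996*z^3 + 8.7068*z^2 + 3.2912*z - 1.9133)/(0.7744*z^4 - 5.8608*z^3 + 10.3145*z^2 + 2.9304*z + 0.1936)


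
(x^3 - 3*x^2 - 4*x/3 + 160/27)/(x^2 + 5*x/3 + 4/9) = (9*x^2 - 39*x + 40)/(3*(3*x + 1))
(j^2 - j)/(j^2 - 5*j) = (j - 1)/(j - 5)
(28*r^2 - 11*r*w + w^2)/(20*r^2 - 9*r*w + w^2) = (7*r - w)/(5*r - w)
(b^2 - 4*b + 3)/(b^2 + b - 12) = (b - 1)/(b + 4)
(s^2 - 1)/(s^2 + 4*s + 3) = (s - 1)/(s + 3)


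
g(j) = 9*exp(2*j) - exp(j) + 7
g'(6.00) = 2929182.82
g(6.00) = 1464396.69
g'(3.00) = 7241.63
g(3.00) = 3617.77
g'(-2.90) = -0.00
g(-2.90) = 6.97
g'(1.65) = 482.82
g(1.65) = 245.81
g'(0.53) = 50.26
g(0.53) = 31.28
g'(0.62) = 60.34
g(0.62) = 36.24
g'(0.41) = 39.36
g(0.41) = 25.93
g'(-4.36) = -0.01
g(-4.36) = 6.99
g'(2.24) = 1578.83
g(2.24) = 791.72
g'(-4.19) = -0.01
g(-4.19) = 6.99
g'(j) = 18*exp(2*j) - exp(j)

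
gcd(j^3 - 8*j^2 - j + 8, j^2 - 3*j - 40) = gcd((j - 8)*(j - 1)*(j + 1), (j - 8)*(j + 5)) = j - 8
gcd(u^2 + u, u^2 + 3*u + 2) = u + 1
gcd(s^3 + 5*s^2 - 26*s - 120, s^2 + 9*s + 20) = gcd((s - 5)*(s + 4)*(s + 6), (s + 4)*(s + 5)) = s + 4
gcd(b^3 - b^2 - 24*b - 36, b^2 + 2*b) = b + 2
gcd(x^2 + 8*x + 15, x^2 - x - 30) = x + 5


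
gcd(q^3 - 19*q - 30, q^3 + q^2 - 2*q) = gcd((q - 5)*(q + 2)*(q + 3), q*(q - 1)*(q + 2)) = q + 2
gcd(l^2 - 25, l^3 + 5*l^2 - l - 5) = l + 5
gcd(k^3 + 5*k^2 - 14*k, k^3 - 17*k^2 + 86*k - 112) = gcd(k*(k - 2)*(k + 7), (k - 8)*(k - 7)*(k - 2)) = k - 2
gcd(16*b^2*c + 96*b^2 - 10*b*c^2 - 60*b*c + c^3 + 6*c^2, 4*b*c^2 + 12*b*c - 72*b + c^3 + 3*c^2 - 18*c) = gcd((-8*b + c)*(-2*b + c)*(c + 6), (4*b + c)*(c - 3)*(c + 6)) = c + 6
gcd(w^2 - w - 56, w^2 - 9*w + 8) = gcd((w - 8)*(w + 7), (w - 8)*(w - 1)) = w - 8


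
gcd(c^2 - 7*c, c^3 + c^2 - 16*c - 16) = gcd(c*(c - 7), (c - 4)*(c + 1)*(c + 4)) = 1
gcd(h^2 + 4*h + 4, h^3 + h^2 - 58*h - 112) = h + 2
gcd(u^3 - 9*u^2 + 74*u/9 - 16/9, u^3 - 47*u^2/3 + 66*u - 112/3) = u^2 - 26*u/3 + 16/3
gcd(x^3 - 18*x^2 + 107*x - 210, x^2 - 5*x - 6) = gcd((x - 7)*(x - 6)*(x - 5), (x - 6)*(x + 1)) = x - 6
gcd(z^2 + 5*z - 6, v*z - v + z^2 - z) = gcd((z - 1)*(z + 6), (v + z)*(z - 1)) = z - 1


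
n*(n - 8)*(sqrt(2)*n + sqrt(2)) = sqrt(2)*n^3 - 7*sqrt(2)*n^2 - 8*sqrt(2)*n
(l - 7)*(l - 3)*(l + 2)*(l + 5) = l^4 - 3*l^3 - 39*l^2 + 47*l + 210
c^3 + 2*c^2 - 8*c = c*(c - 2)*(c + 4)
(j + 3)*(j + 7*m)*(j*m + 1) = j^3*m + 7*j^2*m^2 + 3*j^2*m + j^2 + 21*j*m^2 + 7*j*m + 3*j + 21*m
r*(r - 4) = r^2 - 4*r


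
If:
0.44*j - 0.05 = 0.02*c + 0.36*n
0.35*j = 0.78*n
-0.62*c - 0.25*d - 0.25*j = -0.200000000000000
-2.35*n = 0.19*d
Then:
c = 0.75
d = -1.30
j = 0.23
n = 0.10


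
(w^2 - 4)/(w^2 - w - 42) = (4 - w^2)/(-w^2 + w + 42)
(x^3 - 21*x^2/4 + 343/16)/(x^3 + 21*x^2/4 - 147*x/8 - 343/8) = (x - 7/2)/(x + 7)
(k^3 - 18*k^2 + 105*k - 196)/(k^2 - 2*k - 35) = (k^2 - 11*k + 28)/(k + 5)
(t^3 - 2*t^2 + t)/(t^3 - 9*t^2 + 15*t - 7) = t/(t - 7)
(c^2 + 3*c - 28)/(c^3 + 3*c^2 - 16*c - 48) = (c + 7)/(c^2 + 7*c + 12)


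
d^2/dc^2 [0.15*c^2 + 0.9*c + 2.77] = 0.300000000000000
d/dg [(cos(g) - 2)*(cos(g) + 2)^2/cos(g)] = -2*(cos(g) + 1 + 4/cos(g)^2)*sin(g)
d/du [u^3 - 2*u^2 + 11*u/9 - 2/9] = 3*u^2 - 4*u + 11/9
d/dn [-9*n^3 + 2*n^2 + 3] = n*(4 - 27*n)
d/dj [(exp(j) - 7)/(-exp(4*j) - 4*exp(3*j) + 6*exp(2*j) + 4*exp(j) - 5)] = (3*exp(3*j) - 17*exp(2*j) - 107*exp(j) - 23)*exp(j)/(exp(7*j) + 9*exp(6*j) + 13*exp(5*j) - 43*exp(4*j) - 29*exp(3*j) + 59*exp(2*j) + 15*exp(j) - 25)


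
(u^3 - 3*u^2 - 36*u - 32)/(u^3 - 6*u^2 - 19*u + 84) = (u^2 - 7*u - 8)/(u^2 - 10*u + 21)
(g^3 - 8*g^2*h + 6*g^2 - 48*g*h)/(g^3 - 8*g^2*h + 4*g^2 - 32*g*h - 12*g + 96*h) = g/(g - 2)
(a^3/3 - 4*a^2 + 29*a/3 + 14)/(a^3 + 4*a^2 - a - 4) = (a^2 - 13*a + 42)/(3*(a^2 + 3*a - 4))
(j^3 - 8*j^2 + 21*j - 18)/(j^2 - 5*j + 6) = j - 3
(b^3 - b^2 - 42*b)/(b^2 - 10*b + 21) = b*(b + 6)/(b - 3)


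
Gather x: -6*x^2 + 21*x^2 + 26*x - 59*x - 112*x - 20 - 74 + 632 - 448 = 15*x^2 - 145*x + 90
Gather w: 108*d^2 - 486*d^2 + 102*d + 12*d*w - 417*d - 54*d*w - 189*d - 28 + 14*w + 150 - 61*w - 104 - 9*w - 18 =-378*d^2 - 504*d + w*(-42*d - 56)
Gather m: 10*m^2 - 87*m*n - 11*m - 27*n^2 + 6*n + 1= 10*m^2 + m*(-87*n - 11) - 27*n^2 + 6*n + 1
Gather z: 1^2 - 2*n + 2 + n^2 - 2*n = n^2 - 4*n + 3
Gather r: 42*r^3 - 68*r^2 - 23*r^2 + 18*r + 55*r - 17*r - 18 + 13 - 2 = 42*r^3 - 91*r^2 + 56*r - 7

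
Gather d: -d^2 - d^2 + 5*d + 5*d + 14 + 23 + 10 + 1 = -2*d^2 + 10*d + 48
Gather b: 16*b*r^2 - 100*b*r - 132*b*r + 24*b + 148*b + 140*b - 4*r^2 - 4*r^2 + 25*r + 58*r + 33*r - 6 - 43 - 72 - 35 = b*(16*r^2 - 232*r + 312) - 8*r^2 + 116*r - 156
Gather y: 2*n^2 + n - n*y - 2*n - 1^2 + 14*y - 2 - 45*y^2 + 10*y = 2*n^2 - n - 45*y^2 + y*(24 - n) - 3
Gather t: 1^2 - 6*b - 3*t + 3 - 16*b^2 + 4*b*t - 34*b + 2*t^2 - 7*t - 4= -16*b^2 - 40*b + 2*t^2 + t*(4*b - 10)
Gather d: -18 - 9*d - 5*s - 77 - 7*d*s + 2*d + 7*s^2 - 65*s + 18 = d*(-7*s - 7) + 7*s^2 - 70*s - 77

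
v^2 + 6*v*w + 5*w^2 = (v + w)*(v + 5*w)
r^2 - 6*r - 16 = (r - 8)*(r + 2)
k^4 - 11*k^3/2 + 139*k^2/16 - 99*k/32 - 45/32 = (k - 3)*(k - 3/2)*(k - 5/4)*(k + 1/4)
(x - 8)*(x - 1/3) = x^2 - 25*x/3 + 8/3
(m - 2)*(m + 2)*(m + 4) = m^3 + 4*m^2 - 4*m - 16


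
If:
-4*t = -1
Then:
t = 1/4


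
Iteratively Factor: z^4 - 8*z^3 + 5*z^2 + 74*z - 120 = (z - 4)*(z^3 - 4*z^2 - 11*z + 30) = (z - 4)*(z + 3)*(z^2 - 7*z + 10) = (z - 4)*(z - 2)*(z + 3)*(z - 5)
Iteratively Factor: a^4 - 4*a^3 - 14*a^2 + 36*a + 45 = (a - 3)*(a^3 - a^2 - 17*a - 15) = (a - 3)*(a + 3)*(a^2 - 4*a - 5) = (a - 3)*(a + 1)*(a + 3)*(a - 5)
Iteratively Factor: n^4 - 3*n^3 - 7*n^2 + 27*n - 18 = (n - 1)*(n^3 - 2*n^2 - 9*n + 18) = (n - 3)*(n - 1)*(n^2 + n - 6) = (n - 3)*(n - 2)*(n - 1)*(n + 3)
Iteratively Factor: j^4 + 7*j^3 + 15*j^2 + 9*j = (j + 3)*(j^3 + 4*j^2 + 3*j) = (j + 3)^2*(j^2 + j) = j*(j + 3)^2*(j + 1)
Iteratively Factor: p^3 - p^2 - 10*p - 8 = (p - 4)*(p^2 + 3*p + 2) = (p - 4)*(p + 2)*(p + 1)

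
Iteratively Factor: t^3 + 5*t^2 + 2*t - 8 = (t - 1)*(t^2 + 6*t + 8) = (t - 1)*(t + 4)*(t + 2)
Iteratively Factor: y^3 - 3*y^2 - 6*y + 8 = (y + 2)*(y^2 - 5*y + 4) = (y - 1)*(y + 2)*(y - 4)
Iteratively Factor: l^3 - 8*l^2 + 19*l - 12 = (l - 1)*(l^2 - 7*l + 12) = (l - 3)*(l - 1)*(l - 4)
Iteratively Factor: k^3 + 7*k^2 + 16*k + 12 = (k + 3)*(k^2 + 4*k + 4) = (k + 2)*(k + 3)*(k + 2)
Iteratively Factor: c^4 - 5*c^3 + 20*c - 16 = (c - 4)*(c^3 - c^2 - 4*c + 4) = (c - 4)*(c - 1)*(c^2 - 4) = (c - 4)*(c - 1)*(c + 2)*(c - 2)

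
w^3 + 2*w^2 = w^2*(w + 2)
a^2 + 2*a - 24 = (a - 4)*(a + 6)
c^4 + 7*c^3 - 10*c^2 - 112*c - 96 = (c - 4)*(c + 1)*(c + 4)*(c + 6)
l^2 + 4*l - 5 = (l - 1)*(l + 5)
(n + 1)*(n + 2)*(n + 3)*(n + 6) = n^4 + 12*n^3 + 47*n^2 + 72*n + 36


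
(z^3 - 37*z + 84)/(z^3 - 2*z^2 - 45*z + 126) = (z - 4)/(z - 6)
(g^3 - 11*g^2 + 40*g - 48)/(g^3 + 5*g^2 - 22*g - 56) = (g^2 - 7*g + 12)/(g^2 + 9*g + 14)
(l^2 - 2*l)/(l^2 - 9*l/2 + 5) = 2*l/(2*l - 5)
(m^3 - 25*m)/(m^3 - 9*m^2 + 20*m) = (m + 5)/(m - 4)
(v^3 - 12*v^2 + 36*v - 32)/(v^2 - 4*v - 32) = (v^2 - 4*v + 4)/(v + 4)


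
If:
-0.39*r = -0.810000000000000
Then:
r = 2.08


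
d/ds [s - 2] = 1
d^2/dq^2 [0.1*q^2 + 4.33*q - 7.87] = 0.200000000000000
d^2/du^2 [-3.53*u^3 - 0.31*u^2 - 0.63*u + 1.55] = -21.18*u - 0.62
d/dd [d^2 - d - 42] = 2*d - 1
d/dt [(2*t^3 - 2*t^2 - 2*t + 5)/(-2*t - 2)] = (-4*t^3 - 4*t^2 + 4*t + 7)/(2*(t^2 + 2*t + 1))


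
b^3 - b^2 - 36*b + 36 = (b - 6)*(b - 1)*(b + 6)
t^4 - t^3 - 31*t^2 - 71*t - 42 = (t - 7)*(t + 1)*(t + 2)*(t + 3)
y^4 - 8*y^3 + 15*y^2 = y^2*(y - 5)*(y - 3)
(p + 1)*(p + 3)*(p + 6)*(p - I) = p^4 + 10*p^3 - I*p^3 + 27*p^2 - 10*I*p^2 + 18*p - 27*I*p - 18*I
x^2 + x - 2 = (x - 1)*(x + 2)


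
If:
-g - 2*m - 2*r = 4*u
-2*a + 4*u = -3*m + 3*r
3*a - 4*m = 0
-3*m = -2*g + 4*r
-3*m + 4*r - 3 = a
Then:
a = -28/43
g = -25/86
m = -21/43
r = 19/86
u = 71/344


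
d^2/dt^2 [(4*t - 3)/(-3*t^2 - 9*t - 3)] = 2*(-(2*t + 3)^2*(4*t - 3) + 3*(4*t + 3)*(t^2 + 3*t + 1))/(3*(t^2 + 3*t + 1)^3)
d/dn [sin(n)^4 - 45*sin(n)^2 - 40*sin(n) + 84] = 2*(2*sin(n)^3 - 45*sin(n) - 20)*cos(n)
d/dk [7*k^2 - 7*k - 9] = 14*k - 7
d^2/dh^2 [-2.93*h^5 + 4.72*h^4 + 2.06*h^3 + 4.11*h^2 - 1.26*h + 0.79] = -58.6*h^3 + 56.64*h^2 + 12.36*h + 8.22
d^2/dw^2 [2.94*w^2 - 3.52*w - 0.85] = 5.88000000000000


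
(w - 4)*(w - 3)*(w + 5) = w^3 - 2*w^2 - 23*w + 60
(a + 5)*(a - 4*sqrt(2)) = a^2 - 4*sqrt(2)*a + 5*a - 20*sqrt(2)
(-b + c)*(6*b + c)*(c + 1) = -6*b^2*c - 6*b^2 + 5*b*c^2 + 5*b*c + c^3 + c^2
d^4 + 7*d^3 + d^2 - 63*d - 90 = (d - 3)*(d + 2)*(d + 3)*(d + 5)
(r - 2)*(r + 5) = r^2 + 3*r - 10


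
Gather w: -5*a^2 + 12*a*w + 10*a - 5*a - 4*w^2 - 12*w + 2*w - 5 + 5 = -5*a^2 + 5*a - 4*w^2 + w*(12*a - 10)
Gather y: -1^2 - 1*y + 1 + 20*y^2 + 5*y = 20*y^2 + 4*y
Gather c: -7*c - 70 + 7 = -7*c - 63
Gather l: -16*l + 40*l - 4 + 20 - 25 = 24*l - 9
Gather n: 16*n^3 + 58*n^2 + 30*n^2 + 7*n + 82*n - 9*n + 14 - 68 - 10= 16*n^3 + 88*n^2 + 80*n - 64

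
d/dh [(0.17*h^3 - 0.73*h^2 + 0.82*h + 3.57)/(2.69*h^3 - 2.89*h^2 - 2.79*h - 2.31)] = (-2.22044604925031e-16*h^5 + 1.4724*h^4 - 5.3602*h^3 - 25.5815*h^2 + 24.0072*h + 8.0661)/(7.2361*h^6 - 15.5482*h^5 - 6.6581*h^4 + 3.6984*h^3 + 21.1359*h^2 + 12.8898*h + 5.3361)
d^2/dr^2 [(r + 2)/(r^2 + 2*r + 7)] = 2*(4*(r + 1)^2*(r + 2) - (3*r + 4)*(r^2 + 2*r + 7))/(r^2 + 2*r + 7)^3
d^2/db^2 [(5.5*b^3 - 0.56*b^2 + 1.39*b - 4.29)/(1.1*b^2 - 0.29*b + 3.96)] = (-1.4210854715202e-14*b^5 - 3.5527136788005e-15*b^4 - 43.98438*b^3 - 54.40644*b^2 + 489.37482*b + 22.282062)/(1.331*b^6 - 1.0527*b^5 + 14.65233*b^4 - 7.603829*b^3 + 52.748388*b^2 - 13.642992*b + 62.099136)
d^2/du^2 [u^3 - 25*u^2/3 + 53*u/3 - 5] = 6*u - 50/3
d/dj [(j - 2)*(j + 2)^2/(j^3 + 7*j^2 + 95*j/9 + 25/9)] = 9*(45*j^4 + 262*j^3 + 733*j^2 + 1108*j + 660)/(81*j^6 + 1134*j^5 + 5679*j^4 + 12420*j^3 + 12175*j^2 + 4750*j + 625)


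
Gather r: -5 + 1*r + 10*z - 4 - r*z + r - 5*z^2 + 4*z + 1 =r*(2 - z) - 5*z^2 + 14*z - 8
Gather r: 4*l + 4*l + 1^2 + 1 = 8*l + 2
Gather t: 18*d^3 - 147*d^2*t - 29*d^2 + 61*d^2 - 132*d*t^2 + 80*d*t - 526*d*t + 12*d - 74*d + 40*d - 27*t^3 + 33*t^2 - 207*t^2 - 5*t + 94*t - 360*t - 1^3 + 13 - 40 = 18*d^3 + 32*d^2 - 22*d - 27*t^3 + t^2*(-132*d - 174) + t*(-147*d^2 - 446*d - 271) - 28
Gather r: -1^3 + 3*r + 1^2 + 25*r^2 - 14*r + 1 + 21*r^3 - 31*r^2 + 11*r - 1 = 21*r^3 - 6*r^2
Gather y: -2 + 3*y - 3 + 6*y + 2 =9*y - 3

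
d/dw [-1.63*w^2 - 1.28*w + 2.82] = -3.26*w - 1.28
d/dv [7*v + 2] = 7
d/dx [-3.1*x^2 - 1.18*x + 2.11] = -6.2*x - 1.18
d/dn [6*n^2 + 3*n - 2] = 12*n + 3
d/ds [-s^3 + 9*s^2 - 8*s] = -3*s^2 + 18*s - 8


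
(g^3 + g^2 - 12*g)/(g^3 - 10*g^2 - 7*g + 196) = g*(g - 3)/(g^2 - 14*g + 49)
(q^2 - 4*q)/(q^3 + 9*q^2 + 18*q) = (q - 4)/(q^2 + 9*q + 18)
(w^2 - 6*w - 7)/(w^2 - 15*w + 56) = (w + 1)/(w - 8)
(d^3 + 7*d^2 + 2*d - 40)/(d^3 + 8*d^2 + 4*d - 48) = (d + 5)/(d + 6)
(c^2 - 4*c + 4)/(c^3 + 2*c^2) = (c^2 - 4*c + 4)/(c^2*(c + 2))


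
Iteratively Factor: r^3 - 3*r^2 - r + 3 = (r + 1)*(r^2 - 4*r + 3) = (r - 1)*(r + 1)*(r - 3)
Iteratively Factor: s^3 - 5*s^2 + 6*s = (s)*(s^2 - 5*s + 6) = s*(s - 3)*(s - 2)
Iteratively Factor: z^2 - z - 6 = (z - 3)*(z + 2)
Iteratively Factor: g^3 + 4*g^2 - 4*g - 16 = (g + 4)*(g^2 - 4) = (g - 2)*(g + 4)*(g + 2)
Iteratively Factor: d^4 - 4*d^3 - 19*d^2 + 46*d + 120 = (d + 3)*(d^3 - 7*d^2 + 2*d + 40) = (d - 4)*(d + 3)*(d^2 - 3*d - 10) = (d - 5)*(d - 4)*(d + 3)*(d + 2)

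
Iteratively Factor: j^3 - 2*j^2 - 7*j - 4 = (j - 4)*(j^2 + 2*j + 1) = (j - 4)*(j + 1)*(j + 1)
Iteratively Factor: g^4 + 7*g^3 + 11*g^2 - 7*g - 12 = (g - 1)*(g^3 + 8*g^2 + 19*g + 12) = (g - 1)*(g + 4)*(g^2 + 4*g + 3) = (g - 1)*(g + 1)*(g + 4)*(g + 3)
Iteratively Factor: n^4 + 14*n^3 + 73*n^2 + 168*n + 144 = (n + 4)*(n^3 + 10*n^2 + 33*n + 36) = (n + 3)*(n + 4)*(n^2 + 7*n + 12) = (n + 3)*(n + 4)^2*(n + 3)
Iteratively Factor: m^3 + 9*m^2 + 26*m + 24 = (m + 4)*(m^2 + 5*m + 6) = (m + 2)*(m + 4)*(m + 3)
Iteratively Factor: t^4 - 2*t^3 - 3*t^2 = (t)*(t^3 - 2*t^2 - 3*t) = t^2*(t^2 - 2*t - 3) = t^2*(t - 3)*(t + 1)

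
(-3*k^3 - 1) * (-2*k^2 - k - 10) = 6*k^5 + 3*k^4 + 30*k^3 + 2*k^2 + k + 10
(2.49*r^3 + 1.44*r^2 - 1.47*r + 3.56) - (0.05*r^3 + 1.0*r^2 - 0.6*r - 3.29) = 2.44*r^3 + 0.44*r^2 - 0.87*r + 6.85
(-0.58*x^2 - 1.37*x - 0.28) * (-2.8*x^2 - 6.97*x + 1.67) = 1.624*x^4 + 7.8786*x^3 + 9.3643*x^2 - 0.3363*x - 0.4676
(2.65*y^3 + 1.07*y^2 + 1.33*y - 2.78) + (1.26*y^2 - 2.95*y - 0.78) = 2.65*y^3 + 2.33*y^2 - 1.62*y - 3.56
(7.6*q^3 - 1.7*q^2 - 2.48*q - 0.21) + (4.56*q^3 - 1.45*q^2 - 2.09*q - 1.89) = 12.16*q^3 - 3.15*q^2 - 4.57*q - 2.1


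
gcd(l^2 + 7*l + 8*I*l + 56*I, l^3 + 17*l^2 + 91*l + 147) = l + 7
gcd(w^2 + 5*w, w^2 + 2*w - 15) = w + 5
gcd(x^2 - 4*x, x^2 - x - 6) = 1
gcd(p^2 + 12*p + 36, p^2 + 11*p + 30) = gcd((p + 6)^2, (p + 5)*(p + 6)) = p + 6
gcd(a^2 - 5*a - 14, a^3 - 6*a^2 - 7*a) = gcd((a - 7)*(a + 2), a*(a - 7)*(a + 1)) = a - 7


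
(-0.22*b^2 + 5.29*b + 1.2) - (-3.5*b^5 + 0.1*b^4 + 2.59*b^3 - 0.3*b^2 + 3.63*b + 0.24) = 3.5*b^5 - 0.1*b^4 - 2.59*b^3 + 0.08*b^2 + 1.66*b + 0.96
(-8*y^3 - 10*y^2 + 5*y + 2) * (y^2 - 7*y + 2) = -8*y^5 + 46*y^4 + 59*y^3 - 53*y^2 - 4*y + 4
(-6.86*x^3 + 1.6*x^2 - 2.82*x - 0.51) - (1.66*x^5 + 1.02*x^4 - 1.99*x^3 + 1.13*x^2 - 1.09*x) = -1.66*x^5 - 1.02*x^4 - 4.87*x^3 + 0.47*x^2 - 1.73*x - 0.51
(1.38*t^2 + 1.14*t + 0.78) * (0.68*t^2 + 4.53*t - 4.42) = 0.9384*t^4 + 7.0266*t^3 - 0.404999999999999*t^2 - 1.5054*t - 3.4476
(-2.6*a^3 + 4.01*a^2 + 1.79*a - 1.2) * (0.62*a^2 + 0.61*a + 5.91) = -1.612*a^5 + 0.9002*a^4 - 11.8101*a^3 + 24.047*a^2 + 9.8469*a - 7.092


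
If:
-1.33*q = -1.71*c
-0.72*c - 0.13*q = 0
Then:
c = 0.00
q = 0.00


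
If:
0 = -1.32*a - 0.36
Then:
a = -0.27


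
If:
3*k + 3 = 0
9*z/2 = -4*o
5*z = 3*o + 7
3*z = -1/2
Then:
No Solution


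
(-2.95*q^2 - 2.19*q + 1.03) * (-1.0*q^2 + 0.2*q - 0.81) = 2.95*q^4 + 1.6*q^3 + 0.9215*q^2 + 1.9799*q - 0.8343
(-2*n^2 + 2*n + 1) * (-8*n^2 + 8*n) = 16*n^4 - 32*n^3 + 8*n^2 + 8*n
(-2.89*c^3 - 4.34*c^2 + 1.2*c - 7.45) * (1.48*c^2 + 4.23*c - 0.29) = -4.2772*c^5 - 18.6479*c^4 - 15.7441*c^3 - 4.6914*c^2 - 31.8615*c + 2.1605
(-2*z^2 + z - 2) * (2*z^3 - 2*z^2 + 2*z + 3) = -4*z^5 + 6*z^4 - 10*z^3 - z - 6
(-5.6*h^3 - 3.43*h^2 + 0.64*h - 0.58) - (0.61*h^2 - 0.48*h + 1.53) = -5.6*h^3 - 4.04*h^2 + 1.12*h - 2.11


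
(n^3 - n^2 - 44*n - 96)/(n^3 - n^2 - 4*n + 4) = (n^3 - n^2 - 44*n - 96)/(n^3 - n^2 - 4*n + 4)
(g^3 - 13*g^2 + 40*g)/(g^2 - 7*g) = (g^2 - 13*g + 40)/(g - 7)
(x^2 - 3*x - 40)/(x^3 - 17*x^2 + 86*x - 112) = (x + 5)/(x^2 - 9*x + 14)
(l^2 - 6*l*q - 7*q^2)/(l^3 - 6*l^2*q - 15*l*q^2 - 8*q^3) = (-l + 7*q)/(-l^2 + 7*l*q + 8*q^2)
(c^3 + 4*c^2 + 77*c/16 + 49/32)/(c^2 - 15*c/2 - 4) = (16*c^2 + 56*c + 49)/(16*(c - 8))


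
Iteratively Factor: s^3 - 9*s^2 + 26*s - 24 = (s - 4)*(s^2 - 5*s + 6) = (s - 4)*(s - 2)*(s - 3)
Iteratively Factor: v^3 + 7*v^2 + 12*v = (v)*(v^2 + 7*v + 12) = v*(v + 3)*(v + 4)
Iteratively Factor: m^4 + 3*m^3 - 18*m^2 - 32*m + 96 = (m - 2)*(m^3 + 5*m^2 - 8*m - 48) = (m - 2)*(m + 4)*(m^2 + m - 12) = (m - 3)*(m - 2)*(m + 4)*(m + 4)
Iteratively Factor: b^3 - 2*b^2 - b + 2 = (b - 1)*(b^2 - b - 2) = (b - 1)*(b + 1)*(b - 2)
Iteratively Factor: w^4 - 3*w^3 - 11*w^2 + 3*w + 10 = (w + 2)*(w^3 - 5*w^2 - w + 5) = (w - 5)*(w + 2)*(w^2 - 1) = (w - 5)*(w - 1)*(w + 2)*(w + 1)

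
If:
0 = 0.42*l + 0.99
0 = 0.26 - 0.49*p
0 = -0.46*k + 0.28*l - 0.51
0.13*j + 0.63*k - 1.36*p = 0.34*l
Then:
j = 11.71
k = -2.54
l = -2.36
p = 0.53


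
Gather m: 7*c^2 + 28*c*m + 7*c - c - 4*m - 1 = 7*c^2 + 6*c + m*(28*c - 4) - 1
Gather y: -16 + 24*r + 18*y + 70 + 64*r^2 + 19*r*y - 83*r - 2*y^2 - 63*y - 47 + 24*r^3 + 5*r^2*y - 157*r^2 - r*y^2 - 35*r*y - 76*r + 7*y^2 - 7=24*r^3 - 93*r^2 - 135*r + y^2*(5 - r) + y*(5*r^2 - 16*r - 45)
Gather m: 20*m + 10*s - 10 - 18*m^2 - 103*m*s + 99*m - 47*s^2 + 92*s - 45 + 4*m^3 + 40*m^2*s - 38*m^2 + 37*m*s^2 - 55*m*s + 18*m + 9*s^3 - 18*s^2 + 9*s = 4*m^3 + m^2*(40*s - 56) + m*(37*s^2 - 158*s + 137) + 9*s^3 - 65*s^2 + 111*s - 55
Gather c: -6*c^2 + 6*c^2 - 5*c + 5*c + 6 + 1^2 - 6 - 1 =0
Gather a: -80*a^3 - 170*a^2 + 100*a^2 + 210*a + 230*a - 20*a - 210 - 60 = -80*a^3 - 70*a^2 + 420*a - 270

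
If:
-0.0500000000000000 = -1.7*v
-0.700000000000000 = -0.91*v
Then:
No Solution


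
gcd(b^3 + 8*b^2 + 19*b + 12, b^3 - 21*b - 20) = b^2 + 5*b + 4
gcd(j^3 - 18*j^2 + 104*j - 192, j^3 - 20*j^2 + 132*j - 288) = j^2 - 14*j + 48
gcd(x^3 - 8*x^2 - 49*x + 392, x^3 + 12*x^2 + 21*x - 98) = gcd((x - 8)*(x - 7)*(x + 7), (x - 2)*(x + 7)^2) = x + 7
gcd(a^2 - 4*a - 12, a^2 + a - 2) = a + 2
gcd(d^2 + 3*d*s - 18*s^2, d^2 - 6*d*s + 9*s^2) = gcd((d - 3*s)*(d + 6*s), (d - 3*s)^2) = -d + 3*s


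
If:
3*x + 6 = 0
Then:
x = -2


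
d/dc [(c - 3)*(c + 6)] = 2*c + 3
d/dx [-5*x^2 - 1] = -10*x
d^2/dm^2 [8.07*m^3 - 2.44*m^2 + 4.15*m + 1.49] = 48.42*m - 4.88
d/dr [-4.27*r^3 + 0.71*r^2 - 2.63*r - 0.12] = -12.81*r^2 + 1.42*r - 2.63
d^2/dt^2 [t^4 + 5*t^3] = 6*t*(2*t + 5)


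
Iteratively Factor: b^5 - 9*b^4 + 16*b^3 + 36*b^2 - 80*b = (b)*(b^4 - 9*b^3 + 16*b^2 + 36*b - 80) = b*(b - 4)*(b^3 - 5*b^2 - 4*b + 20) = b*(b - 5)*(b - 4)*(b^2 - 4) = b*(b - 5)*(b - 4)*(b - 2)*(b + 2)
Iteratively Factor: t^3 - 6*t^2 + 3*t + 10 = (t - 2)*(t^2 - 4*t - 5) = (t - 2)*(t + 1)*(t - 5)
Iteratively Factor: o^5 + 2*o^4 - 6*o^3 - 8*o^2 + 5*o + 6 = (o + 1)*(o^4 + o^3 - 7*o^2 - o + 6) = (o + 1)*(o + 3)*(o^3 - 2*o^2 - o + 2) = (o + 1)^2*(o + 3)*(o^2 - 3*o + 2) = (o - 1)*(o + 1)^2*(o + 3)*(o - 2)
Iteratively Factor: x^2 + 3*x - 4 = (x - 1)*(x + 4)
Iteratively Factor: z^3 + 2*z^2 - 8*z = (z - 2)*(z^2 + 4*z) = (z - 2)*(z + 4)*(z)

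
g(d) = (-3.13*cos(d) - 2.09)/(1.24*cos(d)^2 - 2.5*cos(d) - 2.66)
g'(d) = (2.48*sin(d)*cos(d) - 2.5*sin(d))*(-3.13*cos(d) - 2.09)/(1.24*cos(d)^2 - 2.5*cos(d) - 2.66)^2 + 3.13*sin(d)/(1.24*cos(d)^2 - 2.5*cos(d) - 2.66) = (3.8812*sin(d)^2 - 5.1832*cos(d) - 6.982)*sin(d)/(-1.24*cos(d)^2 + 2.5*cos(d) + 2.66)^2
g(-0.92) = 1.07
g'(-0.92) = 0.44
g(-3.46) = 1.06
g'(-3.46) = -0.76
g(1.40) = 0.86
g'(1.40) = -0.43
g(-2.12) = 0.45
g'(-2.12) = 1.20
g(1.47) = 0.83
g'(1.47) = -0.43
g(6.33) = 1.33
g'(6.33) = -0.04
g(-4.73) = 0.79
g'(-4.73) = -0.44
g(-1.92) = 0.61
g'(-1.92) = 0.61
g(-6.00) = 1.30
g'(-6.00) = -0.21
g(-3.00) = 0.98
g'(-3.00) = 0.24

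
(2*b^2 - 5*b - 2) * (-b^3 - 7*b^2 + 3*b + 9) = -2*b^5 - 9*b^4 + 43*b^3 + 17*b^2 - 51*b - 18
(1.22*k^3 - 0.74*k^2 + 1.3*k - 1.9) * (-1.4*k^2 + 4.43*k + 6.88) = -1.708*k^5 + 6.4406*k^4 + 3.2954*k^3 + 3.3278*k^2 + 0.527000000000001*k - 13.072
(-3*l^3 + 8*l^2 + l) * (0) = 0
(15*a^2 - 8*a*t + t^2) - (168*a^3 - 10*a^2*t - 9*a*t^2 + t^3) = -168*a^3 + 10*a^2*t + 15*a^2 + 9*a*t^2 - 8*a*t - t^3 + t^2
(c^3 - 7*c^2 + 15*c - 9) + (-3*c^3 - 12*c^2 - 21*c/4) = -2*c^3 - 19*c^2 + 39*c/4 - 9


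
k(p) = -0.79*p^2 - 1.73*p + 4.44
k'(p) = -1.58*p - 1.73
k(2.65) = -5.69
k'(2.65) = -5.92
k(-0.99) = 5.38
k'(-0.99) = -0.17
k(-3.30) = 1.55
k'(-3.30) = 3.48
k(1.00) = 1.92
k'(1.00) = -3.31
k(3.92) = -14.48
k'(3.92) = -7.92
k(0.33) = 3.78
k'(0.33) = -2.25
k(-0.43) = 5.04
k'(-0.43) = -1.05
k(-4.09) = -1.70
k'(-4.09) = 4.73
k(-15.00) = -147.36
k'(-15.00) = 21.97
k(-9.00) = -43.98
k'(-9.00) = 12.49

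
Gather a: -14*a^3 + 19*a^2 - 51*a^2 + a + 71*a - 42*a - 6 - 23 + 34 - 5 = -14*a^3 - 32*a^2 + 30*a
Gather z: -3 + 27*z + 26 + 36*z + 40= 63*z + 63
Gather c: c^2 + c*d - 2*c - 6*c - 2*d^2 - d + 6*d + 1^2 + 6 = c^2 + c*(d - 8) - 2*d^2 + 5*d + 7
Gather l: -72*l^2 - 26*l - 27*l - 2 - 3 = -72*l^2 - 53*l - 5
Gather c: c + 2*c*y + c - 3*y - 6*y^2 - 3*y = c*(2*y + 2) - 6*y^2 - 6*y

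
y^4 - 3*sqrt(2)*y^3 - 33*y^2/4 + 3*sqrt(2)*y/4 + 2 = (y - 1/2)*(y + 1/2)*(y - 4*sqrt(2))*(y + sqrt(2))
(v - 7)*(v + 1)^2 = v^3 - 5*v^2 - 13*v - 7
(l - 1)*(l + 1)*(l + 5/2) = l^3 + 5*l^2/2 - l - 5/2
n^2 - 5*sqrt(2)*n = n*(n - 5*sqrt(2))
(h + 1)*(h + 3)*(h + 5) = h^3 + 9*h^2 + 23*h + 15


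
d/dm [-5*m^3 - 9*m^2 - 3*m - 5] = -15*m^2 - 18*m - 3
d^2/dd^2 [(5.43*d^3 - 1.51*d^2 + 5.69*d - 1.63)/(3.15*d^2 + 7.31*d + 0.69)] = (-1.13686837721616e-13*d^5 - 1.13686837721616e-13*d^4 + 739.169916*d^3 + 86.9801219999999*d^2 - 283.891122*d - 225.95348)/(31.255875*d^6 + 217.600425*d^5 + 525.51072*d^4 + 485.947601*d^3 + 115.111872*d^2 + 10.440873*d + 0.328509)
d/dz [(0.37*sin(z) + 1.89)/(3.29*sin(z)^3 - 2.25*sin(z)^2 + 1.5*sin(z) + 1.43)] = (-2.4346*sin(z)^3 - 17.8218*sin(z)^2 + 8.505*sin(z) - 2.3059)*cos(z)/(10.8241*sin(z)^6 - 14.805*sin(z)^5 + 14.9325*sin(z)^4 + 2.6594*sin(z)^3 - 4.185*sin(z)^2 + 4.29*sin(z) + 2.0449)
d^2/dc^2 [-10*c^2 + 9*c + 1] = -20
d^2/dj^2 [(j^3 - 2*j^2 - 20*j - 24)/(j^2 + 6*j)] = 8*(7*j^3 - 18*j^2 - 108*j - 216)/(j^3*(j^3 + 18*j^2 + 108*j + 216))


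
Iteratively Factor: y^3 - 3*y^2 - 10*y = (y - 5)*(y^2 + 2*y) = y*(y - 5)*(y + 2)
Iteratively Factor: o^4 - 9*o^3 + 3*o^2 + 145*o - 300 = (o - 5)*(o^3 - 4*o^2 - 17*o + 60) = (o - 5)*(o + 4)*(o^2 - 8*o + 15) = (o - 5)^2*(o + 4)*(o - 3)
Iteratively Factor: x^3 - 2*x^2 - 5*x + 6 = (x - 1)*(x^2 - x - 6) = (x - 1)*(x + 2)*(x - 3)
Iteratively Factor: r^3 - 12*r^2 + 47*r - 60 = (r - 5)*(r^2 - 7*r + 12) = (r - 5)*(r - 4)*(r - 3)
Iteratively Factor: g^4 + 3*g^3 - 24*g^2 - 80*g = (g + 4)*(g^3 - g^2 - 20*g) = g*(g + 4)*(g^2 - g - 20) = g*(g - 5)*(g + 4)*(g + 4)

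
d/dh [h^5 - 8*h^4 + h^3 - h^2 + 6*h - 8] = 5*h^4 - 32*h^3 + 3*h^2 - 2*h + 6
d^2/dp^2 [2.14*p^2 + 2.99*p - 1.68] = 4.28000000000000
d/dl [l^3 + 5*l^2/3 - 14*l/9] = 3*l^2 + 10*l/3 - 14/9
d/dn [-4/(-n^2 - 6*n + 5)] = 8*(-n - 3)/(n^2 + 6*n - 5)^2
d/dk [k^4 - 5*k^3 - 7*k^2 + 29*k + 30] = 4*k^3 - 15*k^2 - 14*k + 29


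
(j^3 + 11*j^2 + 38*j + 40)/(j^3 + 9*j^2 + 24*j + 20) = (j + 4)/(j + 2)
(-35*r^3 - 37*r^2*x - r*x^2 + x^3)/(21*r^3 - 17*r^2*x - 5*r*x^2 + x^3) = (5*r^2 + 6*r*x + x^2)/(-3*r^2 + 2*r*x + x^2)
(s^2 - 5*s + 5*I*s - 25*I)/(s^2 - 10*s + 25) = (s + 5*I)/(s - 5)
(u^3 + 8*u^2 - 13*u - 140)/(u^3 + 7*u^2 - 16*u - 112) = (u + 5)/(u + 4)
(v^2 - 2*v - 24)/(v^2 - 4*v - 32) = (v - 6)/(v - 8)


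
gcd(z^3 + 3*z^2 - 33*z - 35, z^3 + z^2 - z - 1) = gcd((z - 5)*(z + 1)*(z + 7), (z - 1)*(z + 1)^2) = z + 1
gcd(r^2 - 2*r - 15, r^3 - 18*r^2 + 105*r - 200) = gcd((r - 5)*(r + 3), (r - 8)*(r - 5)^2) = r - 5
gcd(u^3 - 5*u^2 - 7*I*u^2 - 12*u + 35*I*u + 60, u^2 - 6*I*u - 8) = u - 4*I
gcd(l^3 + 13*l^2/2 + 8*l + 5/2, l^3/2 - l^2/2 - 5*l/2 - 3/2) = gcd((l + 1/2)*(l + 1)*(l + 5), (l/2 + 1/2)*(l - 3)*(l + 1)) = l + 1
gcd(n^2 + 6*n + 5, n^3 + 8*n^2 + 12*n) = 1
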